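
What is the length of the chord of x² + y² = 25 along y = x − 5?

5√2

The distance from (0, 0) to the line is 5/√2, and r² = 25.
Half the chord is √(r² − d²) = √(25/2), so the full chord is 5√2.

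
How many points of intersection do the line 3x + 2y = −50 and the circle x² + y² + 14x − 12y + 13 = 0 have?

0

d² = (3·(−7) + 2·6 − (−50))²/13 = 1681/13; r² = 72.
Since d² > r², the line lies outside the circle.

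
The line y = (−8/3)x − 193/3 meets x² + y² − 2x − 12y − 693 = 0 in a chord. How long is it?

The distance from (1, 6) to the line is 219/√73, and r² = 730.
Half the chord is √(r² − d²) = √(73), so the full chord is 2√73.

2√73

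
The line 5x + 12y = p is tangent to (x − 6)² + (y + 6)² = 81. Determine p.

Tangency holds when the distance from the centre (6, −6) to the line equals the radius 9:
|5·6 + 12·(−6) − p| / √169 = 9
|p − (−42)| = 9·13, so p = 75 or p = −159.

p = −159 or p = 75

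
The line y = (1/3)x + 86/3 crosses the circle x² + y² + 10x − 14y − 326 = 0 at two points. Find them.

(−17, 23) and (−5, 27)

Substitute y = (86 + x)/3:
10x² + 220x + 850 = 0  ⟹  x² + 22x + 85 = 0
x = −5 or x = −17, giving (−5, 27) and (−17, 23).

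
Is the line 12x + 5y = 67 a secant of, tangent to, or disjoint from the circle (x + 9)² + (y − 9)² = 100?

tangent

Centre (−9, 9), r² = 100. Distance² from centre to line = (−130)²/169 = 100.
Since d² = r², the line is tangent.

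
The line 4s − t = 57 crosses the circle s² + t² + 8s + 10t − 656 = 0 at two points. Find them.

Substitute t = 4s − 57:
17s² − 408s + 2023 = 0  ⟹  s² − 24s + 119 = 0
s = 17 or s = 7, giving (17, 11) and (7, −29).

(7, −29) and (17, 11)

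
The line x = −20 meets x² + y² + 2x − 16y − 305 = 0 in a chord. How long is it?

Centre (−1, 8), r² = 370. Perpendicular distance d from centre to line = |19| / √1 = 19.
Chord = 2√(r² − d²) = 2·√(9) = 6.

6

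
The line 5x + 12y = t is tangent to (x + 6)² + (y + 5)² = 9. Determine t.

t = −129 or t = −51

Tangency holds when the distance from the centre (−6, −5) to the line equals the radius 3:
|5·(−6) + 12·(−5) − t| / √169 = 3
|t − (−90)| = 3·13, so t = −51 or t = −129.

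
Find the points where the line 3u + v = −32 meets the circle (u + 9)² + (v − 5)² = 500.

Substitute v = −3u − 32:
10u² + 240u + 950 = 0  ⟹  u² + 24u + 95 = 0
u = −5 or u = −19, giving (−5, −17) and (−19, 25).

(−19, 25) and (−5, −17)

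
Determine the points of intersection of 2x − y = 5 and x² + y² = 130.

From the line, y = 2x − 5. Substituting:
5x² − 20x − 105 = 0  ⟹  x² − 4x − 21 = 0
x = 7 or x = −3, giving (7, 9) and (−3, −11).

(−3, −11) and (7, 9)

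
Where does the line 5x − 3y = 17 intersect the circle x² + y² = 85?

(−2, −9) and (7, 6)

From the line, y = (−17 + 5x)/3. Substituting:
34x² − 170x − 476 = 0  ⟹  x² − 5x − 14 = 0
x = 7 or x = −2, giving (7, 6) and (−2, −9).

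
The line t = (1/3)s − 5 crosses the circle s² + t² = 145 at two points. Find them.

Substitute t = (−15 + s)/3:
10s² − 30s − 1080 = 0  ⟹  s² − 3s − 108 = 0
s = 12 or s = −9, giving (12, −1) and (−9, −8).

(−9, −8) and (12, −1)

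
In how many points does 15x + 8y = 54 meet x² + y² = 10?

0

d² = (15·0 + 8·0 − (54))²/289 = 2916/289; r² = 10.
Since d² > r², the line lies outside the circle.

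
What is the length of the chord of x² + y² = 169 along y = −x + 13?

13√2

From the line, y = −x + 13. Substituting:
2x² − 26x = 0  ⟹  x² − 13x = 0
x = 13 or x = 0, giving (13, 0) and (0, 13).
|(13, 0) − (0, 13)| = √((13)² + (−13)²) = 13√2.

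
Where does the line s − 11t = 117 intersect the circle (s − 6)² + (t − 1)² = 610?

From the line, t = (−117 + s)/11. Substituting:
122s² − 1708s − 53070 = 0  ⟹  s² − 14s − 435 = 0
s = 29 or s = −15, giving (29, −8) and (−15, −12).

(−15, −12) and (29, −8)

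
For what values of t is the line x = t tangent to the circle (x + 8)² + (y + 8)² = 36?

t = −14 or t = −2

For a tangent, require d(centre, line) = r = 6.
|1·(−8) + 0·(−8) − t| / √1 = 6
|t − (−8)| = 6, so t = −2 or t = −14.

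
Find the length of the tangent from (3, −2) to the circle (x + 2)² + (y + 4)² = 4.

5

With centre O = (−2, −4), |OP|² = 29 and r² = 4.
By the tangent–radius right angle, tangent length = √(|PO|² − r²) = √25 = 5.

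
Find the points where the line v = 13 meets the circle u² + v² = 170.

Express v = 13 and substitute into the circle:
u² − 1 = 0
u = 1 or u = −1, giving (1, 13) and (−1, 13).

(−1, 13) and (1, 13)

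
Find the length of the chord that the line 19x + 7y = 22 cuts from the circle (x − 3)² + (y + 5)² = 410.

2√410

Centre (3, −5), r² = 410. Perpendicular distance d from centre to line = |0| / √410 = 0/√410.
Half the chord is √(r² − d²) = √(410), so the full chord is 2√410.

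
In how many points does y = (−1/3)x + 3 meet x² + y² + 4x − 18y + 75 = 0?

Substituting the line into the circle gives 10x² + 72x + 270 = 0.
Discriminant = (72)² − 4·10·(270) = −5616 < 0.
No real roots: the line does not meet the circle.

0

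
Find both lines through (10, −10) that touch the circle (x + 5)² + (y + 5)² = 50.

x + y = 0 and x − 7y = 80

A line y − (−10) = m(x − (10)) is tangent when its distance from (−5, −5) is 5√2:
(−15m − (5))² = 50(m² + 1)
7m² + 6m − 1 = 0, so m = −1 or m = 1/7.
With m = −1: x + y = 0. With m = 1/7: x − 7y = 80.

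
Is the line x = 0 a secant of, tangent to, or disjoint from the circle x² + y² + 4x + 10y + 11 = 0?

secant

Substituting the line into the circle gives y² + 10y + 11 = 0.
Δ = 100 − 44 = 56.
Two real roots: the line is a secant.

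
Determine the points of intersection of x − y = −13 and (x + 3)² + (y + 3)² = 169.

(−16, −3) and (−3, 10)

Express y = x + 13 and substitute into the circle:
2x² + 38x + 96 = 0  ⟹  x² + 19x + 48 = 0
x = −3 or x = −16, giving (−3, 10) and (−16, −3).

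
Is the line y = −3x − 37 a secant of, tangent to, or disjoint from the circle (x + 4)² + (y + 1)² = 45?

disjoint

Substituting the line into the circle gives 10x² + 224x + 1267 = 0.
Δ = 50176 − 50680 = −504.
No real roots: the line does not meet the circle.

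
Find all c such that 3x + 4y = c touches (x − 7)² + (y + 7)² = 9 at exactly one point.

c = −22 or c = 8

For a tangent, require d(centre, line) = r = 3.
|3·7 + 4·(−7) − c| / √25 = 3
|c − (−7)| = 3·5, so c = 8 or c = −22.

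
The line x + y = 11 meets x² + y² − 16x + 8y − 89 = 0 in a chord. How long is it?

Express y = −x + 11 and substitute into the circle:
2x² − 46x + 120 = 0  ⟹  x² − 23x + 60 = 0
x = 20 or x = 3, giving (20, −9) and (3, 8).
Chord length = distance between (20, −9) and (3, 8) = √578 = 17√2.

17√2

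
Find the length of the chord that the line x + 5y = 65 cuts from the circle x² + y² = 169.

From the line, y = (65 − x)/5. Substituting:
26x² − 130x = 0  ⟹  x² − 5x = 0
x = 5 or x = 0, giving (5, 12) and (0, 13).
|(5, 12) − (0, 13)| = √((5)² + (−1)²) = √26.

√26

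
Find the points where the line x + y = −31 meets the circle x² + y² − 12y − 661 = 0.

Substitute y = −x − 31:
2x² + 74x + 672 = 0  ⟹  x² + 37x + 336 = 0
x = −16 or x = −21, giving (−16, −15) and (−21, −10).

(−21, −10) and (−16, −15)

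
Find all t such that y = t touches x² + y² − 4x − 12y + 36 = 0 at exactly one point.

For a tangent, require d(centre, line) = r = 2.
|0·2 + 1·6 − t| / √1 = 2
|t − (6)| = 2, so t = 8 or t = 4.

t = 4 or t = 8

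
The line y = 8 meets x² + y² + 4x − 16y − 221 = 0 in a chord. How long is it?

Substitute y = 8:
x² + 4x − 285 = 0
x = 15 or x = −19, giving (15, 8) and (−19, 8).
|(15, 8) − (−19, 8)| = √((34)² + (0)²) = 34.

34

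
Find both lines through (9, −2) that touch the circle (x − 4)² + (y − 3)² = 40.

Write the tangent as mx − y + (−2 − m·(9)) = 0 and set its distance from the centre to 2√10:
(−5m − (5))² = 40(m² + 1)
3m² − 10m + 3 = 0, so m = 3 or m = 1/3.
Through (9, −2) these give 3x − y = 29 and x − 3y = 15.

3x − y = 29 and x − 3y = 15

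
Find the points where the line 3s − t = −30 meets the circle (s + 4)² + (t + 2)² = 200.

Substitute t = 3s + 30:
10s² + 200s + 840 = 0  ⟹  s² + 20s + 84 = 0
s = −6 or s = −14, giving (−6, 12) and (−14, −12).

(−14, −12) and (−6, 12)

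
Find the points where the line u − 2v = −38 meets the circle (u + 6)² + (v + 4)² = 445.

(−24, 7) and (−4, 17)

Substitute v = (38 + u)/2:
5u² + 140u + 480 = 0  ⟹  u² + 28u + 96 = 0
u = −4 or u = −24, giving (−4, 17) and (−24, 7).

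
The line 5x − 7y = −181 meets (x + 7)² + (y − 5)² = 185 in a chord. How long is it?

√74

From the line, y = (181 + 5x)/7. Substituting:
74x² + 2146x + 14652 = 0  ⟹  x² + 29x + 198 = 0
x = −11 or x = −18, giving (−11, 18) and (−18, 13).
Chord length = distance between (−11, 18) and (−18, 13) = √74 = √74.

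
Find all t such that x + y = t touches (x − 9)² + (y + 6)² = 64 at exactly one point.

The line touches the circle iff its distance from (9, −6) is 8:
|1·9 + 1·(−6) − t| / √2 = 8
|t − (3)| = 8√2.

t = 3 ± 8√2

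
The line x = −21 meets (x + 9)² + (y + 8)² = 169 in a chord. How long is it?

10

The distance from (−9, −8) to the line is 12, and r² = 169.
Half the chord is √(r² − d²) = √(25), so the full chord is 10.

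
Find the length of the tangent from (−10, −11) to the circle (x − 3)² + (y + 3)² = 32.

√201

Centre (3, −3), r² = 32. |PO|² = (−13)² + (−8)² = 233.
By the tangent–radius right angle, tangent length = √(|PO|² − r²) = √201.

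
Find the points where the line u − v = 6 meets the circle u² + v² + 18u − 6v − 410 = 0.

From the line, v = u − 6. Substituting:
2u² − 338 = 0  ⟹  u² − 169 = 0
u = 13 or u = −13, giving (13, 7) and (−13, −19).

(−13, −19) and (13, 7)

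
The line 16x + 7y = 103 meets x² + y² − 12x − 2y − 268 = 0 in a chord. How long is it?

2√305

The distance from (6, 1) to the line is 0/√305, and r² = 305.
Chord = 2√(r² − d²) = 2·√(305) = 2√305.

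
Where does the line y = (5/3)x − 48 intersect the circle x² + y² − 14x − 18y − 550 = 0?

Substitute y = (−144 + 5x)/3:
34x² − 1836x + 23562 = 0  ⟹  x² − 54x + 693 = 0
x = 33 or x = 21, giving (33, 7) and (21, −13).

(21, −13) and (33, 7)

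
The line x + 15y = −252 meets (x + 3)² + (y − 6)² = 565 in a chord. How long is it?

Centre (−3, 6), r² = 565. Perpendicular distance d from centre to line = |339| / √226 = 339/√226.
Chord = 2√(r² − d²) = 2·√(113/2) = √226.

√226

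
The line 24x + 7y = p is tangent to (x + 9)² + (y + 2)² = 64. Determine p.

p = −430 or p = −30

Tangency holds when the distance from the centre (−9, −2) to the line equals the radius 8:
|24·(−9) + 7·(−2) − p| / √625 = 8
|p − (−230)| = 8·25, so p = −30 or p = −430.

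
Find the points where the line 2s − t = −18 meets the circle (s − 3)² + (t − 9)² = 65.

From the line, t = 2s + 18. Substituting:
5s² + 30s + 25 = 0  ⟹  s² + 6s + 5 = 0
s = −1 or s = −5, giving (−1, 16) and (−5, 8).

(−5, 8) and (−1, 16)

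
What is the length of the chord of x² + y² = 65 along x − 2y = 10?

6√5

Express y = (−10 + x)/2 and substitute into the circle:
5x² − 20x − 160 = 0  ⟹  x² − 4x − 32 = 0
x = 8 or x = −4, giving (8, −1) and (−4, −7).
|(8, −1) − (−4, −7)| = √((12)² + (6)²) = 6√5.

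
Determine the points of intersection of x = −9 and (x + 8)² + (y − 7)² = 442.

The line gives x = −9. Substituting into the circle:
y² − 14y − 392 = 0
y = 28 or y = −14, giving (−9, 28) and (−9, −14).

(−9, −14) and (−9, 28)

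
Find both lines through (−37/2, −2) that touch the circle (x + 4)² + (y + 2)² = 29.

Write the tangent as mx − y + (−2 − m·(−37/2)) = 0 and set its distance from the centre to √29:
[m·(29/2) − (0)]² = 29(m² + 1)
25m² − 4 = 0, so m = 2/5 or m = −2/5.
Through (−37/2, −2) these give 2x − 5y = −27 and 2x + 5y = −47.

2x − 5y = −27 and 2x + 5y = −47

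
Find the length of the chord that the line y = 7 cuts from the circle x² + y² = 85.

Centre (0, 0), r² = 85. Perpendicular distance d from centre to line = |−7| / √1 = 7.
Half the chord is √(r² − d²) = √(36), so the full chord is 12.

12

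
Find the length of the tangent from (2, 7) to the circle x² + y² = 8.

With centre O = (0, 0), |OP|² = 53 and r² = 8.
By the tangent–radius right angle, tangent length = √(|PO|² − r²) = √45 = 3√5.

3√5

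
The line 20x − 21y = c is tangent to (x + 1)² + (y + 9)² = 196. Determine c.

Tangency holds when the distance from the centre (−1, −9) to the line equals the radius 14:
|20·(−1) − 21·(−9) − c| / √841 = 14
|c − (169)| = 14·29, so c = 575 or c = −237.

c = −237 or c = 575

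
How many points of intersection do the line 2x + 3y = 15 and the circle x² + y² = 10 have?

d² = (2·0 + 3·0 − (15))²/13 = 225/13; r² = 10.
Since d² > r², the line lies outside the circle.

0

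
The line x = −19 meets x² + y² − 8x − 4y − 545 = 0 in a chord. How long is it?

12

The line gives x = −19. Substituting into the circle:
y² − 4y − 32 = 0
y = 8 or y = −4, giving (−19, 8) and (−19, −4).
|(−19, 8) − (−19, −4)| = √((0)² + (12)²) = 12.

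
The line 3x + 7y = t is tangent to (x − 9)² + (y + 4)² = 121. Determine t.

For a tangent, require d(centre, line) = r = 11.
|3·9 + 7·(−4) − t| / √58 = 11
|t − (−1)| = 11√58.

t = −1 ± 11√58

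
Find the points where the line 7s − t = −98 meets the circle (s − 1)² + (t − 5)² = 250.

(−14, 0) and (−12, 14)

Substitute t = 7s + 98:
50s² + 1300s + 8400 = 0  ⟹  s² + 26s + 168 = 0
s = −12 or s = −14, giving (−12, 14) and (−14, 0).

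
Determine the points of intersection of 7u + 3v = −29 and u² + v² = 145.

From the line, v = (−29 − 7u)/3. Substituting:
58u² + 406u − 464 = 0  ⟹  u² + 7u − 8 = 0
u = 1 or u = −8, giving (1, −12) and (−8, 9).

(−8, 9) and (1, −12)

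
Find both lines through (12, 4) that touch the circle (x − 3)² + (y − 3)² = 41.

4x + 5y = 68 and 5x − 4y = 44

Let a tangent through (12, 4) have slope m. Its distance from (3, 3) must equal √41:
(−9m − (−1))² = 41(m² + 1)
20m² − 9m − 20 = 0, so m = −4/5 or m = 5/4.
Through (12, 4) these give 4x + 5y = 68 and 5x − 4y = 44.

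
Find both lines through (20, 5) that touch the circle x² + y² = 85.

6x − 7y = 85 and 2x + 9y = 85

Let a tangent through (20, 5) have slope m. Its distance from (0, 0) must equal √85:
(−20m − (−5))² = 85(m² + 1)
63m² − 40m − 12 = 0, so m = 6/7 or m = −2/9.
Through (20, 5) these give 6x − 7y = 85 and 2x + 9y = 85.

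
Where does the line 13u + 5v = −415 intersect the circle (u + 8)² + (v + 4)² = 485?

(−30, −5) and (−25, −18)

Substitute v = (−415 − 13u)/5:
194u² + 10670u + 145500 = 0  ⟹  u² + 55u + 750 = 0
u = −25 or u = −30, giving (−25, −18) and (−30, −5).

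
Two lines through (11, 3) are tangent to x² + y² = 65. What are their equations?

7x − 4y = 65 and 4x + 7y = 65

A line y − (3) = m(x − (11)) is tangent when its distance from (0, 0) is √65:
[m·(−11) − (−3)]² = 65(m² + 1)
28m² − 33m − 28 = 0, so m = 7/4 or m = −4/7.
Through (11, 3) these give 7x − 4y = 65 and 4x + 7y = 65.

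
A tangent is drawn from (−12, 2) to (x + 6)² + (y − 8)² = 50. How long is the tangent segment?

√22

The centre is (−6, 8) and r = 5√2. The square of the distance from P to the centre is 36 + 36 = 72.
Power of the point: PT² = |PO|² − r² = 22, so PT = √22.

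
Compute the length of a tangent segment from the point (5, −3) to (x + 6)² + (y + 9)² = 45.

4√7

The centre is (−6, −9) and r = 3√5. The square of the distance from P to the centre is 121 + 36 = 157.
The tangent meets the radius at right angles, so tangent² = |PO|² − r² = 157 − 45 = 112.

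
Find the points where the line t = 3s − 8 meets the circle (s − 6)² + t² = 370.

Express t = 3s − 8 and substitute into the circle:
10s² − 60s − 270 = 0  ⟹  s² − 6s − 27 = 0
s = 9 or s = −3, giving (9, 19) and (−3, −17).

(−3, −17) and (9, 19)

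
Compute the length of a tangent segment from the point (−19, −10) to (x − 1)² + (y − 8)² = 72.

2√163

Centre (1, 8), r² = 72. |PO|² = (−20)² + (−18)² = 724.
Power of the point: PT² = |PO|² − r² = 652, so PT = 2√163.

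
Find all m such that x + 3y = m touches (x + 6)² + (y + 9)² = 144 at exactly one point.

m = −33 ± 12√10

The line touches the circle iff its distance from (−6, −9) is 12:
|1·(−6) + 3·(−9) − m| / √10 = 12
|m − (−33)| = 12√10.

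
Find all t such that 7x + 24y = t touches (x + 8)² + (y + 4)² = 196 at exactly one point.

t = −502 or t = 198

For a tangent, require d(centre, line) = r = 14.
|7·(−8) + 24·(−4) − t| / √625 = 14
|t − (−152)| = 14·25, so t = 198 or t = −502.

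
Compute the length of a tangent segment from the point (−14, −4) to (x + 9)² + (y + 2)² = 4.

5

The centre is (−9, −2) and r = 2. The square of the distance from P to the centre is 25 + 4 = 29.
The tangent meets the radius at right angles, so tangent² = |PO|² − r² = 29 − 4 = 25.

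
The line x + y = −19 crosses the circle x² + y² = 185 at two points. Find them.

From the line, y = −x − 19. Substituting:
2x² + 38x + 176 = 0  ⟹  x² + 19x + 88 = 0
x = −8 or x = −11, giving (−8, −11) and (−11, −8).

(−11, −8) and (−8, −11)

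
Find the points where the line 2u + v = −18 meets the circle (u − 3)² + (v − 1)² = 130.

(−8, −2) and (−6, −6)

From the line, v = −2u − 18. Substituting:
5u² + 70u + 240 = 0  ⟹  u² + 14u + 48 = 0
u = −6 or u = −8, giving (−6, −6) and (−8, −2).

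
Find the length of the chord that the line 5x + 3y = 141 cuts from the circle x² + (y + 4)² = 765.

3√34

Substitute y = (141 − 5x)/3:
34x² − 1530x + 16524 = 0  ⟹  x² − 45x + 486 = 0
x = 27 or x = 18, giving (27, 2) and (18, 17).
|(27, 2) − (18, 17)| = √((9)² + (−15)²) = 3√34.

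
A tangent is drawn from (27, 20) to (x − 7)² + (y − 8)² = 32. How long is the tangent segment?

16√2

Centre (7, 8), r² = 32. |PO|² = (20)² + (12)² = 544.
Power of the point: PT² = |PO|² − r² = 512, so PT = 16√2.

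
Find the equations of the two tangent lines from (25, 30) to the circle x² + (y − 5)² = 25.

Let a tangent through (25, 30) have slope m. Its distance from (0, 5) must equal 5:
[m·(−25) − (−25)]² = 25(m² + 1)
12m² − 25m + 12 = 0, so m = 3/4 or m = 4/3.
With m = 3/4: 3x − 4y = −45. With m = 4/3: 4x − 3y = 10.

3x − 4y = −45 and 4x − 3y = 10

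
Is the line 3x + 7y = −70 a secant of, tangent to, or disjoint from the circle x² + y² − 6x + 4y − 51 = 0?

Centre (3, −2), r² = 64. Distance² from centre to line = (65)²/58 = 4225/58.
Since d² > r², the line lies outside the circle.

disjoint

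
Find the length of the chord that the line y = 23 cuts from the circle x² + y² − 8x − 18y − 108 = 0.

6

Express y = 23 and substitute into the circle:
x² − 8x + 7 = 0
x = 7 or x = 1, giving (7, 23) and (1, 23).
|(7, 23) − (1, 23)| = √((6)² + (0)²) = 6.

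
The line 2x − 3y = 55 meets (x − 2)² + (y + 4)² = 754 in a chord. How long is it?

The distance from (2, −4) to the line is 39/√13, and r² = 754.
Half the chord is √(r² − d²) = √(637), so the full chord is 14√13.

14√13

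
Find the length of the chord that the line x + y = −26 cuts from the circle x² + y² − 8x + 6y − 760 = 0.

29√2

The distance from (4, −3) to the line is 27/√2, and r² = 785.
Half the chord is √(r² − d²) = √(841/2), so the full chord is 29√2.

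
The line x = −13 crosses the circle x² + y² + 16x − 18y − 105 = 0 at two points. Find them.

(−13, −6) and (−13, 24)

The line gives x = −13. Substituting into the circle:
y² − 18y − 144 = 0
y = 24 or y = −6, giving (−13, 24) and (−13, −6).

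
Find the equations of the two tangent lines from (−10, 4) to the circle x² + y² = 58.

7x + 3y = −58 and 3x − 7y = −58

Write the tangent as mx − y + (4 − m·(−10)) = 0 and set its distance from the centre to √58:
(10m − (−4))² = 58(m² + 1)
21m² + 40m − 21 = 0, so m = −7/3 or m = 3/7.
Through (−10, 4) these give 7x + 3y = −58 and 3x − 7y = −58.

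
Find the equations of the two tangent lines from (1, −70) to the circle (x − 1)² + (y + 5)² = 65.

8x + y = −62 and 8x − y = 78

Write the tangent as mx − y + (−70 − m·(1)) = 0 and set its distance from the centre to √65:
[m·(0) − (65)]² = 65(m² + 1)
m² − 64 = 0, so m = −8 or m = 8.
Through (1, −70) these give 8x + y = −62 and 8x − y = 78.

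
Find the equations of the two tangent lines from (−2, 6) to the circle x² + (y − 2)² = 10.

A line y − (6) = m(x − (−2)) is tangent when its distance from (0, 2) is √10:
[m·(2) − (−4)]² = 10(m² + 1)
3m² − 8m − 3 = 0, so m = 3 or m = −1/3.
With m = 3: 3x − y = −12. With m = −1/3: x + 3y = 16.

3x − y = −12 and x + 3y = 16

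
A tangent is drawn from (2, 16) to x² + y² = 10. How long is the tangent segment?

With centre O = (0, 0), |OP|² = 260 and r² = 10.
The tangent meets the radius at right angles, so tangent² = |PO|² − r² = 260 − 10 = 250.

5√10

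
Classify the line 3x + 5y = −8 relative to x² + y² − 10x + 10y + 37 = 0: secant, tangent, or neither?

Centre (5, −5), r² = 13. Distance² from centre to line = (−2)²/34 = 2/17.
Since d² < r², the line cuts the circle twice.

secant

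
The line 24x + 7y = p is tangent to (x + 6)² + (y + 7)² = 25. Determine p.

p = −318 or p = −68

Tangency holds when the distance from the centre (−6, −7) to the line equals the radius 5:
|24·(−6) + 7·(−7) − p| / √625 = 5
|p − (−193)| = 5·25, so p = −68 or p = −318.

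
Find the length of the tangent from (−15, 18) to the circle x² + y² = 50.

√499

With centre O = (0, 0), |OP|² = 549 and r² = 50.
Power of the point: PT² = |PO|² − r² = 499, so PT = √499.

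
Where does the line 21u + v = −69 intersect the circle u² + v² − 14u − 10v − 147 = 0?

From the line, v = −21u − 69. Substituting:
442u² + 3094u + 5304 = 0  ⟹  u² + 7u + 12 = 0
u = −3 or u = −4, giving (−3, −6) and (−4, 15).

(−4, 15) and (−3, −6)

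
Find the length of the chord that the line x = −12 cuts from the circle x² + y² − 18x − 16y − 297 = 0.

The distance from (9, 8) to the line is 21, and r² = 442.
Half the chord is √(r² − d²) = √(1), so the full chord is 2.

2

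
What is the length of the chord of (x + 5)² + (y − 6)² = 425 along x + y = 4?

29√2

Substitute y = −x + 4:
2x² + 14x − 396 = 0  ⟹  x² + 7x − 198 = 0
x = 11 or x = −18, giving (11, −7) and (−18, 22).
Chord length = distance between (11, −7) and (−18, 22) = √1682 = 29√2.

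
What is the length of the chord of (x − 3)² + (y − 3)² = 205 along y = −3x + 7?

9√10

Centre (3, 3), r² = 205. Perpendicular distance d from centre to line = |5| / √10 = 5/√10.
Half the chord is √(r² − d²) = √(405/2), so the full chord is 9√10.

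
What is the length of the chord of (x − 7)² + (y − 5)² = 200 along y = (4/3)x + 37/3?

20

Substitute y = (37 + 4x)/3:
25x² + 50x − 875 = 0  ⟹  x² + 2x − 35 = 0
x = 5 or x = −7, giving (5, 19) and (−7, 3).
|(5, 19) − (−7, 3)| = √((12)² + (16)²) = 20.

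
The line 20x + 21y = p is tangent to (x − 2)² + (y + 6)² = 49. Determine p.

The line touches the circle iff its distance from (2, −6) is 7:
|20·2 + 21·(−6) − p| / √841 = 7
|p − (−86)| = 7·29, so p = 117 or p = −289.

p = −289 or p = 117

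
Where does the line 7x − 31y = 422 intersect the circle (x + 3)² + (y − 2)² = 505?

Express y = (−422 + 7x)/31 and substitute into the circle:
1010x² − 1010x − 242400 = 0  ⟹  x² − x − 240 = 0
x = 16 or x = −15, giving (16, −10) and (−15, −17).

(−15, −17) and (16, −10)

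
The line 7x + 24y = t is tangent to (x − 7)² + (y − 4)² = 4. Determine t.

Tangency holds when the distance from the centre (7, 4) to the line equals the radius 2:
|7·7 + 24·4 − t| / √625 = 2
|t − (145)| = 2·25, so t = 195 or t = 95.

t = 95 or t = 195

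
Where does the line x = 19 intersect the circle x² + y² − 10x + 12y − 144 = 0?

(19, −9) and (19, −3)

The line gives x = 19. Substituting into the circle:
y² + 12y + 27 = 0
y = −3 or y = −9, giving (19, −3) and (19, −9).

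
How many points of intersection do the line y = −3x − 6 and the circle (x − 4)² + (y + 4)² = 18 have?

d² = (3·4 + 1·(−4) − (−6))²/10 = 98/5; r² = 18.
Since d² > r², the line lies outside the circle.

0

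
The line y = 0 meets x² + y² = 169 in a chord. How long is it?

26

Express y = 0 and substitute into the circle:
x² − 169 = 0
x = 13 or x = −13, giving (13, 0) and (−13, 0).
Chord length = distance between (13, 0) and (−13, 0) = √676 = 26.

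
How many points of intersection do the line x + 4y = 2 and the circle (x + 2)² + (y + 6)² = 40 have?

0

d² = (1·(−2) + 4·(−6) − (2))²/17 = 784/17; r² = 40.
Since d² > r², the line lies outside the circle.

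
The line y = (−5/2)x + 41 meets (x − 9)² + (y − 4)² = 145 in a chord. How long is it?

Express y = (82 − 5x)/2 and substitute into the circle:
29x² − 812x + 5220 = 0  ⟹  x² − 28x + 180 = 0
x = 18 or x = 10, giving (18, −4) and (10, 16).
Chord length = distance between (18, −4) and (10, 16) = √464 = 4√29.

4√29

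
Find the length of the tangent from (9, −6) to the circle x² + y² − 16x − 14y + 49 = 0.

√106

The centre is (8, 7) and r = 8. The square of the distance from P to the centre is 1 + 169 = 170.
The tangent meets the radius at right angles, so tangent² = |PO|² − r² = 170 − 64 = 106.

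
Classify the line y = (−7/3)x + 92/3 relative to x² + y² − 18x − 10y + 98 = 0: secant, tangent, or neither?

Centre (9, 5), r² = 8. Distance² from centre to line = (−14)²/58 = 98/29.
Since d² < r², the line cuts the circle twice.

secant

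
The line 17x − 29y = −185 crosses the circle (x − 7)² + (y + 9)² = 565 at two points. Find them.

(−16, −3) and (13, 14)

Substitute y = (185 + 17x)/29:
1130x² + 3390x − 235040 = 0  ⟹  x² + 3x − 208 = 0
x = 13 or x = −16, giving (13, 14) and (−16, −3).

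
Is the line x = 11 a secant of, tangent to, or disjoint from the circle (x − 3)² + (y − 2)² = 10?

Substituting the line into the circle gives y² − 4y + 58 = 0.
Δ = 16 − 232 = −216.
No real roots: the line does not meet the circle.

disjoint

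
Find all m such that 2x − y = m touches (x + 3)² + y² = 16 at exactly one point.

m = −6 ± 4√5

For a tangent, require d(centre, line) = r = 4.
|2·(−3) − 1·0 − m| / √5 = 4
|m − (−6)| = 4√5.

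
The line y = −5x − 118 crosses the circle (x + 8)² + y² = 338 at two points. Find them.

(−25, 7) and (−21, −13)

From the line, y = −5x − 118. Substituting:
26x² + 1196x + 13650 = 0  ⟹  x² + 46x + 525 = 0
x = −21 or x = −25, giving (−21, −13) and (−25, 7).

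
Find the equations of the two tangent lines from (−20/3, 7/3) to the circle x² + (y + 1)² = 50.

A line y − (7/3) = m(x − (−20/3)) is tangent when its distance from (0, −1) is 5√2:
[m·(20/3) − (−10/3)]² = 50(m² + 1)
m² − 8m + 7 = 0, so m = 7 or m = 1.
With m = 7: 7x − y = −49. With m = 1: x − y = −9.

7x − y = −49 and x − y = −9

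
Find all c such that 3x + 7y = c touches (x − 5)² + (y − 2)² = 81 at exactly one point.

For a tangent, require d(centre, line) = r = 9.
|3·5 + 7·2 − c| / √58 = 9
|c − (29)| = 9√58.

c = 29 ± 9√58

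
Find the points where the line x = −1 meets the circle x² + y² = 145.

The line gives x = −1. Substituting into the circle:
y² − 144 = 0
y = 12 or y = −12, giving (−1, 12) and (−1, −12).

(−1, −12) and (−1, 12)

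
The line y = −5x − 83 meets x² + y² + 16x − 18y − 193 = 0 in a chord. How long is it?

6√26

Centre (−8, 9), r² = 338. Perpendicular distance d from centre to line = |52| / √26 = 52/√26.
Chord = 2√(r² − d²) = 2·√(234) = 6√26.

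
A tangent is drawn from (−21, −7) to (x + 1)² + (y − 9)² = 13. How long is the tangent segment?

With centre O = (−1, 9), |OP|² = 656 and r² = 13.
Power of the point: PT² = |PO|² − r² = 643, so PT = √643.

√643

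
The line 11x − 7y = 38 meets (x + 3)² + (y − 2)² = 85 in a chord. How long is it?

√170

Substitute y = (−38 + 11x)/7:
170x² − 850x − 1020 = 0  ⟹  x² − 5x − 6 = 0
x = 6 or x = −1, giving (6, 4) and (−1, −7).
Chord length = distance between (6, 4) and (−1, −7) = √170 = √170.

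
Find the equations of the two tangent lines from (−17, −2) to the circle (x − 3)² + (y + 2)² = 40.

x − 3y = −11 and x + 3y = −23

Write the tangent as mx − y + (−2 − m·(−17)) = 0 and set its distance from the centre to 2√10:
[m·(20) − (0)]² = 40(m² + 1)
9m² − 1 = 0, so m = 1/3 or m = −1/3.
With m = 1/3: x − 3y = −11. With m = −1/3: x + 3y = −23.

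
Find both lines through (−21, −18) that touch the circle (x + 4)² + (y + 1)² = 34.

3x − 5y = 27 and 5x − 3y = −51

Let a tangent through (−21, −18) have slope m. Its distance from (−4, −1) must equal √34:
[m·(17) − (17)]² = 34(m² + 1)
15m² − 34m + 15 = 0, so m = 3/5 or m = 5/3.
Through (−21, −18) these give 3x − 5y = 27 and 5x − 3y = −51.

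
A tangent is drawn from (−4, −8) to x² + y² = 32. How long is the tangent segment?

4√3

With centre O = (0, 0), |OP|² = 80 and r² = 32.
The tangent meets the radius at right angles, so tangent² = |PO|² − r² = 80 − 32 = 48.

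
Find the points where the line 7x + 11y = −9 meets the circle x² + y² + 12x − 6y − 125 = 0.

(−17, 10) and (5, −4)

From the line, y = (−9 − 7x)/11. Substituting:
170x² + 2040x − 14450 = 0  ⟹  x² + 12x − 85 = 0
x = 5 or x = −17, giving (5, −4) and (−17, 10).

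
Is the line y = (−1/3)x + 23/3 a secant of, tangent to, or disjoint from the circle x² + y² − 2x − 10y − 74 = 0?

d² = (1·1 + 3·5 − (23))²/10 = 49/10; r² = 100.
Since d² < r², the line cuts the circle twice.

secant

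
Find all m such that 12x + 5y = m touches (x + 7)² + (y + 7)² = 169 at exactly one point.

The line touches the circle iff its distance from (−7, −7) is 13:
|12·(−7) + 5·(−7) − m| / √169 = 13
|m − (−119)| = 13·13, so m = 50 or m = −288.

m = −288 or m = 50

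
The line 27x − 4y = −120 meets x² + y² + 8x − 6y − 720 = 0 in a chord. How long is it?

The distance from (−4, 3) to the line is 0/√745, and r² = 745.
Half the chord is √(r² − d²) = √(745), so the full chord is 2√745.

2√745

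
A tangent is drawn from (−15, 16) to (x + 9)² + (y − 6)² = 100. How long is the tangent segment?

With centre O = (−9, 6), |OP|² = 136 and r² = 100.
By the tangent–radius right angle, tangent length = √(|PO|² − r²) = √36 = 6.

6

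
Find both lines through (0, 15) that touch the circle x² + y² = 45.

Write the tangent as mx − y + (15 − m·(0)) = 0 and set its distance from the centre to 3√5:
(0m − (−15))² = 45(m² + 1)
m² − 4 = 0, so m = 2 or m = −2.
Through (0, 15) these give 2x − y = −15 and 2x + y = 15.

2x − y = −15 and 2x + y = 15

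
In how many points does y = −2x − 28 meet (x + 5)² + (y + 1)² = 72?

Substituting the line into the circle gives 5x² + 118x + 682 = 0.
Discriminant = (118)² − 4·5·(682) = 284 > 0.
Two real roots: the line is a secant.

2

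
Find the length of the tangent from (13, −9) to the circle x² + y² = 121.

With centre O = (0, 0), |OP|² = 250 and r² = 121.
By the tangent–radius right angle, tangent length = √(|PO|² − r²) = √129.

√129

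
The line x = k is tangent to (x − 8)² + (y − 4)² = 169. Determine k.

k = −5 or k = 21

Tangency holds when the distance from the centre (8, 4) to the line equals the radius 13:
|1·8 + 0·4 − k| / √1 = 13
|k − (8)| = 13, so k = 21 or k = −5.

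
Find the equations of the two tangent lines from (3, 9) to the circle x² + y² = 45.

Write the tangent as mx − y + (9 − m·(3)) = 0 and set its distance from the centre to 3√5:
[m·(−3) − (−9)]² = 45(m² + 1)
2m² + 3m − 2 = 0, so m = 1/2 or m = −2.
With m = 1/2: x − 2y = −15. With m = −2: 2x + y = 15.

x − 2y = −15 and 2x + y = 15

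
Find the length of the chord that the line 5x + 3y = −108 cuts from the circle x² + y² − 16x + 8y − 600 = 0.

4√34

The distance from (8, −4) to the line is 136/√34, and r² = 680.
Chord = 2√(r² − d²) = 2·√(136) = 4√34.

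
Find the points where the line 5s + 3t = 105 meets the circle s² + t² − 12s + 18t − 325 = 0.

Express t = (105 − 5s)/3 and substitute into the circle:
34s² − 1428s + 13770 = 0  ⟹  s² − 42s + 405 = 0
s = 27 or s = 15, giving (27, −10) and (15, 10).

(15, 10) and (27, −10)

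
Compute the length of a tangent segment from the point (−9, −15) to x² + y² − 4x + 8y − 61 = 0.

With centre O = (2, −4), |OP|² = 242 and r² = 81.
By the tangent–radius right angle, tangent length = √(|PO|² − r²) = √161.

√161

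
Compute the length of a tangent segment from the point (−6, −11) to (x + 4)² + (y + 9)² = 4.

The centre is (−4, −9) and r = 2. The square of the distance from P to the centre is 4 + 4 = 8.
By the tangent–radius right angle, tangent length = √(|PO|² − r²) = √4 = 2.

2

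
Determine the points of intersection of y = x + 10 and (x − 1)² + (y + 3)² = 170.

(−12, −2) and (0, 10)

Substitute y = x + 10:
2x² + 24x = 0  ⟹  x² + 12x = 0
x = 0 or x = −12, giving (0, 10) and (−12, −2).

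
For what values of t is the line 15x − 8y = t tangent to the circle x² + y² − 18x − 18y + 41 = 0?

t = −124 or t = 250

Tangency holds when the distance from the centre (9, 9) to the line equals the radius 11:
|15·9 − 8·9 − t| / √289 = 11
|t − (63)| = 11·17, so t = 250 or t = −124.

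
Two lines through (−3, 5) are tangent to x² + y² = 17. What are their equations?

4x − y = −17 and x + 4y = 17

Write the tangent as mx − y + (5 − m·(−3)) = 0 and set its distance from the centre to √17:
(3m − (−5))² = 17(m² + 1)
4m² − 15m − 4 = 0, so m = 4 or m = −1/4.
With m = 4: 4x − y = −17. With m = −1/4: x + 4y = 17.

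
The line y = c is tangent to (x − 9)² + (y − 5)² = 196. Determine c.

For a tangent, require d(centre, line) = r = 14.
|0·9 + 1·5 − c| / √1 = 14
|c − (5)| = 14, so c = 19 or c = −9.

c = −9 or c = 19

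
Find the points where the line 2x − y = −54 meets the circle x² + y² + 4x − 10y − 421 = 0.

Express y = 2x + 54 and substitute into the circle:
5x² + 200x + 1955 = 0  ⟹  x² + 40x + 391 = 0
x = −17 or x = −23, giving (−17, 20) and (−23, 8).

(−23, 8) and (−17, 20)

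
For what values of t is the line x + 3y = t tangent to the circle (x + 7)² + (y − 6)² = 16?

For a tangent, require d(centre, line) = r = 4.
|1·(−7) + 3·6 − t| / √10 = 4
|t − (11)| = 4√10.

t = 11 ± 4√10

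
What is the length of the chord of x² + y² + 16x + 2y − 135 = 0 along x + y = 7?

Express y = −x + 7 and substitute into the circle:
2x² − 72 = 0  ⟹  x² − 36 = 0
x = 6 or x = −6, giving (6, 1) and (−6, 13).
|(6, 1) − (−6, 13)| = √((12)² + (−12)²) = 12√2.

12√2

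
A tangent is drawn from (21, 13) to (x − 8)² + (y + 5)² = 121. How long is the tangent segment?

2√93

The centre is (8, −5) and r = 11. The square of the distance from P to the centre is 169 + 324 = 493.
Power of the point: PT² = |PO|² − r² = 372, so PT = 2√93.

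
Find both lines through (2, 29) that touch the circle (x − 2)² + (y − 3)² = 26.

5x + y = 39 and 5x − y = −19

A line y − (29) = m(x − (2)) is tangent when its distance from (2, 3) is √26:
(0m − (−26))² = 26(m² + 1)
m² − 25 = 0, so m = −5 or m = 5.
With m = −5: 5x + y = 39. With m = 5: 5x − y = −19.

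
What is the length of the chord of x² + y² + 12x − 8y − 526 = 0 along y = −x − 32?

16√2

Substitute y = −x − 32:
2x² + 84x + 754 = 0  ⟹  x² + 42x + 377 = 0
x = −13 or x = −29, giving (−13, −19) and (−29, −3).
Chord length = distance between (−13, −19) and (−29, −3) = √512 = 16√2.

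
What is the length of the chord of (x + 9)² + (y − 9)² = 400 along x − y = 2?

Centre (−9, 9), r² = 400. Perpendicular distance d from centre to line = |−20| / √2 = 20/√2.
Half the chord is √(r² − d²) = √(200), so the full chord is 20√2.

20√2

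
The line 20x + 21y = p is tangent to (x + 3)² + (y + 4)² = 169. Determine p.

p = −521 or p = 233

The line touches the circle iff its distance from (−3, −4) is 13:
|20·(−3) + 21·(−4) − p| / √841 = 13
|p − (−144)| = 13·29, so p = 233 or p = −521.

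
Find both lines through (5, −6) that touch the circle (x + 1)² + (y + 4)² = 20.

Let a tangent through (5, −6) have slope m. Its distance from (−1, −4) must equal 2√5:
[m·(−6) − (2)]² = 20(m² + 1)
2m² + 3m − 2 = 0, so m = −2 or m = 1/2.
Through (5, −6) these give 2x + y = 4 and x − 2y = 17.

2x + y = 4 and x − 2y = 17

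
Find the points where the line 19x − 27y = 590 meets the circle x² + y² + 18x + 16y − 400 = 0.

(−13, −31) and (14, −12)

From the line, y = (−590 + 19x)/27. Substituting:
1090x² − 1090x − 198380 = 0  ⟹  x² − x − 182 = 0
x = 14 or x = −13, giving (14, −12) and (−13, −31).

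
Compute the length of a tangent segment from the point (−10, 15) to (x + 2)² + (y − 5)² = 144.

Centre (−2, 5), r² = 144. |PO|² = (−8)² + (10)² = 164.
By the tangent–radius right angle, tangent length = √(|PO|² − r²) = √20 = 2√5.

2√5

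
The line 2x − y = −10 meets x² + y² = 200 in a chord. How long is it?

Centre (0, 0), r² = 200. Perpendicular distance d from centre to line = |10| / √5 = 10/√5.
Half the chord is √(r² − d²) = √(180), so the full chord is 12√5.

12√5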